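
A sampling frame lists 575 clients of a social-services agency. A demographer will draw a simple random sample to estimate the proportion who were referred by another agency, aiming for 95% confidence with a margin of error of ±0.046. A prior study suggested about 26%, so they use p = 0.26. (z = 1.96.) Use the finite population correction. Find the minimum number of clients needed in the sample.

Unadjusted: n₀ = 1.96² × 0.26 × 0.74 / 0.046² ≈ 349.30, so n₀ = 350.
Finite population correction with N = 575: n = n₀ / (1 + (n₀−1)/N) = 350 / (1 + 349/575) = 350 / 1.6070 ≈ 217.80.
Rounding up, n = 218.

218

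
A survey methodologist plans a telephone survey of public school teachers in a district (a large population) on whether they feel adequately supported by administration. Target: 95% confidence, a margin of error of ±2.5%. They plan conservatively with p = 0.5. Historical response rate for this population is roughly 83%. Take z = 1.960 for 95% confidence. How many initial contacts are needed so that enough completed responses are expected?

1852

Completed interviews needed: n₀ = 1.960² × 0.2500 / 0.025² ≈ 1536.64 → 1537.
At an 83% response rate, contacts needed = 1537 / 0.83 ≈ 1851.81 → 1852.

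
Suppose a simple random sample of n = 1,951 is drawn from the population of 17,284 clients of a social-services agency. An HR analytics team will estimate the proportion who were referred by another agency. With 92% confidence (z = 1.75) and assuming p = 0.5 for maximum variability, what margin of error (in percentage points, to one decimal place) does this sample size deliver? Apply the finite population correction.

1.9

Finite-population factor: (N−n)/(N−1) = (17284−1951)/(17284−1) = 0.8872.
SE(p̂) = √[p(1−p)/n · (N−n)/(N−1)] = √[0.2500/1951 × 0.8872] = 0.01066.
E = z × SE = 1.75 × 0.01066 = 0.01866 ≈ 1.9 percentage points.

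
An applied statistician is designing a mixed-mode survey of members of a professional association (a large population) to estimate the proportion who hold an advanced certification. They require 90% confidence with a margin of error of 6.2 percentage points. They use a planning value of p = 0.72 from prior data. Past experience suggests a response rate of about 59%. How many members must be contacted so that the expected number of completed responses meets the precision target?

241

For 90% confidence, z = 1.645.
Completed interviews needed: n₀ = 1.645² × 0.2016 / 0.062² ≈ 141.92 → 142.
At a 59% response rate, contacts needed = 142 / 0.59 ≈ 240.68 → 241.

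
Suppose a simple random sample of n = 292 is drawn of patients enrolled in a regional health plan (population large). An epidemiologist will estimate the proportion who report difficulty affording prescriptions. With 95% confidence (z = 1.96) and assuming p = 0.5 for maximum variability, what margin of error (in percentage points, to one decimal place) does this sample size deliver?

5.7

SE(p̂) = √[p(1−p)/n] = √[0.2500/292] = 0.02926.
E = z × SE = 1.96 × 0.02926 = 0.05735, or 5.7 percentage points.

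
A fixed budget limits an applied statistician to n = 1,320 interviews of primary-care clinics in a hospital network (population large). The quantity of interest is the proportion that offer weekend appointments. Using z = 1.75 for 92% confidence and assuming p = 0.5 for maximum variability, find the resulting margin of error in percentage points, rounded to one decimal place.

SE(p̂) = √[p(1−p)/n] = √[0.2500/1320] = 0.01376.
E = z × SE = 1.75 × 0.01376 = 0.02408, or 2.4 percentage points.

2.4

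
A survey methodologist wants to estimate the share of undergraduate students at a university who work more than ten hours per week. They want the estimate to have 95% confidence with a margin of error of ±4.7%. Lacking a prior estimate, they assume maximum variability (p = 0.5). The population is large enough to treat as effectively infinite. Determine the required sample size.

435

For 95% confidence, z = 1.96.
With p = 0.5, p(1−p) = 0.25.
n = z²·p(1−p)/E² = 1.96² × 0.2500 / 0.047² = 3.8416 × 0.2500 / 0.002209 ≈ 434.77.
Rounding up gives n = 435.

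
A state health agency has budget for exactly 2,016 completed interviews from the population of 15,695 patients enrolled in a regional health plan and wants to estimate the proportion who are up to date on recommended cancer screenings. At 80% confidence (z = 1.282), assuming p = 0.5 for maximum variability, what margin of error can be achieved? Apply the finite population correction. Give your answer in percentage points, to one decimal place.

1.3

Finite-population factor: (N−n)/(N−1) = (15695−2016)/(15695−1) = 0.8716.
SE(p̂) = √[p(1−p)/n · (N−n)/(N−1)] = √[0.2500/2016 × 0.8716] = 0.01040.
E = z × SE = 1.282 × 0.01040 = 0.01333 ≈ 1.3 percentage points.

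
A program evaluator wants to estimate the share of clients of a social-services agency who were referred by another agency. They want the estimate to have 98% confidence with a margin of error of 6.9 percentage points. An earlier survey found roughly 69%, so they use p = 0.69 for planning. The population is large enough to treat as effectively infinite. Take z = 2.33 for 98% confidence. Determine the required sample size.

With p = 0.69, p(1−p) = 0.2139.
n = z²·p(1−p)/E² = 2.33² × 0.2139 / 0.069² = 5.4289 × 0.2139 / 0.004761 ≈ 243.91.
Rounding up gives n = 244.

244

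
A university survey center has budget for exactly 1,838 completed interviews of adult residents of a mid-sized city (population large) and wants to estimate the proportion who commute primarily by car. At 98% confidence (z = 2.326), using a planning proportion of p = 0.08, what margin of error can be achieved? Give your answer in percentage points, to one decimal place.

1.5

SE(p̂) = √[p(1−p)/n] = √[0.0736/1838] = 0.00633.
E = z × SE = 2.326 × 0.00633 = 0.01472, or 1.5 percentage points.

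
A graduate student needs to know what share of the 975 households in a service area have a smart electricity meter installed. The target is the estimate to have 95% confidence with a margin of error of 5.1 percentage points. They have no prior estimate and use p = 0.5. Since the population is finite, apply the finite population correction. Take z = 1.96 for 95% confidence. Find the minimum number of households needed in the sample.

Unadjusted: n₀ = 1.96² × 0.50 × 0.50 / 0.051² ≈ 369.24, so n₀ = 370.
Finite population correction with N = 975: n = n₀ / (1 + (n₀−1)/N) = 370 / (1 + 369/975) = 370 / 1.3785 ≈ 268.42.
Rounding up, n = 269.

269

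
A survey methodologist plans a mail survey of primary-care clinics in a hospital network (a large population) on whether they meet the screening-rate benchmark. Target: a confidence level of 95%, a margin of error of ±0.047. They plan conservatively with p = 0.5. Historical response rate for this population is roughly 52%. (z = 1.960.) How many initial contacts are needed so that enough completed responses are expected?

Completed interviews needed: n₀ = 1.960² × 0.2500 / 0.047² ≈ 434.77 → 435.
At a 52% response rate, contacts needed = 435 / 0.52 ≈ 836.54 → 837.

837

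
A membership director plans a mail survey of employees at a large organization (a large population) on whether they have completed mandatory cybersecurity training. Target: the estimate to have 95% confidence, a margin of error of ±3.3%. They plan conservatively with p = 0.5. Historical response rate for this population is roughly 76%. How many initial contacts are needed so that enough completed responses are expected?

1161

For 95% confidence, z = 1.96.
Completed interviews needed: n₀ = 1.96² × 0.2500 / 0.033² ≈ 881.91 → 882.
At a 76% response rate, contacts needed = 882 / 0.76 ≈ 1160.53 → 1161.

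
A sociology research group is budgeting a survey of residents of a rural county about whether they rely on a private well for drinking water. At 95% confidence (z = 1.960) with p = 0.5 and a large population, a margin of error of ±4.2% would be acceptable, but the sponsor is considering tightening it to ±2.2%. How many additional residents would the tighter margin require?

1440

At ±4.2%: n = 1.960² × 0.2500 / 0.042² ≈ 544.44 → 545.
At ±2.2%: n = 1.960² × 0.2500 / 0.022² ≈ 1984.30 → 1985.
Additional respondents: 1985 − 545 = 1440.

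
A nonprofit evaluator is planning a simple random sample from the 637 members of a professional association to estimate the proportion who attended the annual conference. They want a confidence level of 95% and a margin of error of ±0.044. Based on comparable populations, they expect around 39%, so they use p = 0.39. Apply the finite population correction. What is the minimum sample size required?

For 95% confidence, z = 1.96.
Unadjusted: n₀ = 1.96² × 0.39 × 0.61 / 0.044² ≈ 472.06, so n₀ = 473.
Finite population correction with N = 637: n = n₀ / (1 + (n₀−1)/N) = 473 / (1 + 472/637) = 473 / 1.7410 ≈ 271.69.
Rounding up, n = 272.

272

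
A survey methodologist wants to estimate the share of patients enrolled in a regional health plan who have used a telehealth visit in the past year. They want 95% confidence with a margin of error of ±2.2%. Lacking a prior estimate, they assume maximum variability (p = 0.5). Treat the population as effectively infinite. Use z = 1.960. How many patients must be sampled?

With p = 0.5, p(1−p) = 0.25.
n = z²·p(1−p)/E² = 1.960² × 0.2500 / 0.022² = 3.8416 × 0.2500 / 0.000484 ≈ 1984.30.
Rounding up gives n = 1985.

1985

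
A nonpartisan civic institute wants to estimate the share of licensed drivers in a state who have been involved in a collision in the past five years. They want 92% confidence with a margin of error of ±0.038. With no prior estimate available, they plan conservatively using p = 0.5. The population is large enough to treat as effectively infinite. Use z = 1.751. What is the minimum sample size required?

531

With p = 0.5, p(1−p) = 0.25.
n = z²·p(1−p)/E² = 1.751² × 0.2500 / 0.038² = 3.0660 × 0.2500 / 0.001444 ≈ 530.82.
Rounding up gives n = 531.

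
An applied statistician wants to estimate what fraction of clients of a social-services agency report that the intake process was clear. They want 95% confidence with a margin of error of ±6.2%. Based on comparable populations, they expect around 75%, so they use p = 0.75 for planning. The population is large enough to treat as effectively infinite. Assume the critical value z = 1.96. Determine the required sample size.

With p = 0.75, p(1−p) = 0.1875.
n = z²·p(1−p)/E² = 1.96² × 0.1875 / 0.062² = 3.8416 × 0.1875 / 0.003844 ≈ 187.38.
Rounding up gives n = 188.

188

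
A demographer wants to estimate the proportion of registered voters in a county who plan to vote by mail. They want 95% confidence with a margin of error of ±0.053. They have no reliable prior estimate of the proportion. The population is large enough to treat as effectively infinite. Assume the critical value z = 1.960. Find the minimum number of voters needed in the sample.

342

With no prior estimate, use p = 0.5, giving p(1−p) = 0.25.
n = z²·p(1−p)/E² = 1.960² × 0.2500 / 0.053² = 3.8416 × 0.2500 / 0.002809 ≈ 341.90.
Rounding up gives n = 342.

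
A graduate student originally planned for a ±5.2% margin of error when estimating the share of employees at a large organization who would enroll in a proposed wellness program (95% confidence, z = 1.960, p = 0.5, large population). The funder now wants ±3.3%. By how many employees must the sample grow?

At ±5.2%: n = 1.960² × 0.2500 / 0.052² ≈ 355.18 → 356.
At ±3.3%: n = 1.960² × 0.2500 / 0.033² ≈ 881.91 → 882.
Additional respondents: 882 − 356 = 526.

526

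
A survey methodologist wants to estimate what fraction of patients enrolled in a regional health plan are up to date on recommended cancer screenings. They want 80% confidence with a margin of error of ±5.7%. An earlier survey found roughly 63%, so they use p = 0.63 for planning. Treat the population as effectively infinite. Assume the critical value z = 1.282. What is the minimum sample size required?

With p = 0.63, p(1−p) = 0.2331.
n = z²·p(1−p)/E² = 1.282² × 0.2331 / 0.057² = 1.6435 × 0.2331 / 0.003249 ≈ 117.91.
Rounding up gives n = 118.

118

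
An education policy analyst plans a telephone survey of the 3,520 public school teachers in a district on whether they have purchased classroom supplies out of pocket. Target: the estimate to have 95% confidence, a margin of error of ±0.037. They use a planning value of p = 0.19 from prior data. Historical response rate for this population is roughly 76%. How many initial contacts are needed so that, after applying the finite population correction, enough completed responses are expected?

For 95% confidence, z = 1.96.
Completed interviews needed (unadjusted): n₀ = 1.96² × 0.1539 / 0.037² ≈ 431.86 → 432.
FPC for N = 3,520: n = 432 / (1 + 431/3520) = 432 / 1.1224 ≈ 384.87 → 385.
At a 76% response rate, contacts needed = 385 / 0.76 ≈ 506.58 → 507.

507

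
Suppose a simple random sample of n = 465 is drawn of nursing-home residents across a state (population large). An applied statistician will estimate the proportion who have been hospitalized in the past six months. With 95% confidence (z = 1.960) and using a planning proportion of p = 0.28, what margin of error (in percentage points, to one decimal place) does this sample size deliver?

4.1

SE(p̂) = √[p(1−p)/n] = √[0.2016/465] = 0.02082.
E = z × SE = 1.960 × 0.02082 = 0.04081, or 4.1 percentage points.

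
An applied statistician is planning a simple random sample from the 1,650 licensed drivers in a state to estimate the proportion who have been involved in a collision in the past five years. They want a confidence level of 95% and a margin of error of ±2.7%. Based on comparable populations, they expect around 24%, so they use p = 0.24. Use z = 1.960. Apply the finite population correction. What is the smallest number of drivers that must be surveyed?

Unadjusted: n₀ = 1.960² × 0.24 × 0.76 / 0.027² ≈ 961.19, so n₀ = 962.
Finite population correction with N = 1,650: n = n₀ / (1 + (n₀−1)/N) = 962 / (1 + 961/1650) = 962 / 1.5824 ≈ 607.93.
Rounding up, n = 608.

608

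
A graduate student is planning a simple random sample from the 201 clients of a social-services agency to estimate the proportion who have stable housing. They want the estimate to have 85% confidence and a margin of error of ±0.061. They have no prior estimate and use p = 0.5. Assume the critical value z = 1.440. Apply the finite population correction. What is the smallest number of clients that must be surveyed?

Unadjusted: n₀ = 1.440² × 0.50 × 0.50 / 0.061² ≈ 139.32, so n₀ = 140.
Finite population correction with N = 201: n = n₀ / (1 + (n₀−1)/N) = 140 / (1 + 139/201) = 140 / 1.6915 ≈ 82.76.
Rounding up, n = 83.

83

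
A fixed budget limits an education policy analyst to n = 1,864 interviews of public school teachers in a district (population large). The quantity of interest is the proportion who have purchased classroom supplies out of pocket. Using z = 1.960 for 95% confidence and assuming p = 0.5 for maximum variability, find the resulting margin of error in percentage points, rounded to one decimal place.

2.3

SE(p̂) = √[p(1−p)/n] = √[0.2500/1864] = 0.01158.
E = z × SE = 1.960 × 0.01158 = 0.02270, or 2.3 percentage points.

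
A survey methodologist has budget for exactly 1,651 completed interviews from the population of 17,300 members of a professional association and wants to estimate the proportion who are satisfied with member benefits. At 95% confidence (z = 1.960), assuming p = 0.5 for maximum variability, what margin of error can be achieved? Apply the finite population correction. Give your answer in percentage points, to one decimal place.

Finite-population factor: (N−n)/(N−1) = (17300−1651)/(17300−1) = 0.9046.
SE(p̂) = √[p(1−p)/n · (N−n)/(N−1)] = √[0.2500/1651 × 0.9046] = 0.01170.
E = z × SE = 1.960 × 0.01170 = 0.02294 ≈ 2.3 percentage points.

2.3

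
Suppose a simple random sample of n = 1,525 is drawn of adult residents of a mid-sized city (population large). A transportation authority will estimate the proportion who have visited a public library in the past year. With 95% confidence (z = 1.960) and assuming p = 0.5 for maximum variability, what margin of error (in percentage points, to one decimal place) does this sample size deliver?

SE(p̂) = √[p(1−p)/n] = √[0.2500/1525] = 0.01280.
E = z × SE = 1.960 × 0.01280 = 0.02510, or 2.5 percentage points.

2.5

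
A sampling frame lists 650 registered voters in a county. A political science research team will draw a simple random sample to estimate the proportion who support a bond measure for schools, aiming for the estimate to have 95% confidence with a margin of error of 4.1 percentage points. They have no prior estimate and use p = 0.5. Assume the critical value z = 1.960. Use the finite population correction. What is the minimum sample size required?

305

Unadjusted: n₀ = 1.960² × 0.50 × 0.50 / 0.041² ≈ 571.33, so n₀ = 572.
Finite population correction with N = 650: n = n₀ / (1 + (n₀−1)/N) = 572 / (1 + 571/650) = 572 / 1.8785 ≈ 304.50.
Rounding up, n = 305.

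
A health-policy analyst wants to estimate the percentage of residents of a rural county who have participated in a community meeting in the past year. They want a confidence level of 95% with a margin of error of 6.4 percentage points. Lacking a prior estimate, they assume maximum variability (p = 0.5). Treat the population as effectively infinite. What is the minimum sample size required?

For 95% confidence, z = 1.960.
With p = 0.5, p(1−p) = 0.25.
n = z²·p(1−p)/E² = 1.960² × 0.2500 / 0.064² = 3.8416 × 0.2500 / 0.004096 ≈ 234.47.
Rounding up gives n = 235.

235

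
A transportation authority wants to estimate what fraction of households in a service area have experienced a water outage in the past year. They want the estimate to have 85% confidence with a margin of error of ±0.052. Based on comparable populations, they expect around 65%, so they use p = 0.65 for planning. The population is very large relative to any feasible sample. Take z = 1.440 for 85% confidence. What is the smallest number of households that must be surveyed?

With p = 0.65, p(1−p) = 0.2275.
n = z²·p(1−p)/E² = 1.440² × 0.2275 / 0.052² = 2.0736 × 0.2275 / 0.002704 ≈ 174.46.
Rounding up gives n = 175.

175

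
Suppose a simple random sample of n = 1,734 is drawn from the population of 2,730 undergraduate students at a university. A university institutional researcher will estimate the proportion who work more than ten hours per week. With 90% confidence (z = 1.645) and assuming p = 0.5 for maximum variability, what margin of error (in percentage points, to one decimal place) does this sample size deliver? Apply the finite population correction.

Finite-population factor: (N−n)/(N−1) = (2730−1734)/(2730−1) = 0.3650.
SE(p̂) = √[p(1−p)/n · (N−n)/(N−1)] = √[0.2500/1734 × 0.3650] = 0.00725.
E = z × SE = 1.645 × 0.00725 = 0.01193 ≈ 1.2 percentage points.

1.2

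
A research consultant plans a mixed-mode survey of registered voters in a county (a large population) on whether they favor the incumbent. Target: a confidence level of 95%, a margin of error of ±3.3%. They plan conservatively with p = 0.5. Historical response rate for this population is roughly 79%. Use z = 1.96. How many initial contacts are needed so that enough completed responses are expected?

Completed interviews needed: n₀ = 1.96² × 0.2500 / 0.033² ≈ 881.91 → 882.
At a 79% response rate, contacts needed = 882 / 0.79 ≈ 1116.46 → 1117.

1117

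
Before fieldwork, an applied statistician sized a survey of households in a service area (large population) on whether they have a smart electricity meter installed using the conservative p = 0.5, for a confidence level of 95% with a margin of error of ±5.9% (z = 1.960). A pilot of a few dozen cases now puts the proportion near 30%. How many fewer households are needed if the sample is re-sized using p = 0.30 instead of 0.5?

Conservative (p = 0.5): n = 1.960² × 0.25 / 0.059² ≈ 275.90 → 276.
Using p = 0.30: p(1−p) = 0.2100, so n = 1.960² × 0.2100 / 0.059² ≈ 231.75 → 232.
Reduction: 276 − 232 = 44.

44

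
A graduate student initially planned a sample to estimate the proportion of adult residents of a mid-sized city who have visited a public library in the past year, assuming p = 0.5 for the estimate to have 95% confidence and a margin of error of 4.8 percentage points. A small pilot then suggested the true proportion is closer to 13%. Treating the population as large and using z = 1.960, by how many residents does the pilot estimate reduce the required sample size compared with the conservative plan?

Conservative (p = 0.5): n = 1.960² × 0.25 / 0.048² ≈ 416.84 → 417.
Using p = 0.13: p(1−p) = 0.1131, so n = 1.960² × 0.1131 / 0.048² ≈ 188.58 → 189.
Reduction: 417 − 189 = 228.

228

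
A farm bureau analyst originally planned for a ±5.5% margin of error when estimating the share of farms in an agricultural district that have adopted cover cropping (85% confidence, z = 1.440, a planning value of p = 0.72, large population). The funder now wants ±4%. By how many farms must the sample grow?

123

At ±5.5%: n = 1.440² × 0.2016 / 0.055² ≈ 138.19 → 139.
At ±4%: n = 1.440² × 0.2016 / 0.040² ≈ 261.27 → 262.
Additional respondents: 262 − 139 = 123.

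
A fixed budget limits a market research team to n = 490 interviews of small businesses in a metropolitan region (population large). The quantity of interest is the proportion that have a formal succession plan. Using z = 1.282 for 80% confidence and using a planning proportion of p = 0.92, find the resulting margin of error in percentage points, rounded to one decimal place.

SE(p̂) = √[p(1−p)/n] = √[0.0736/490] = 0.01226.
E = z × SE = 1.282 × 0.01226 = 0.01571, or 1.6 percentage points.

1.6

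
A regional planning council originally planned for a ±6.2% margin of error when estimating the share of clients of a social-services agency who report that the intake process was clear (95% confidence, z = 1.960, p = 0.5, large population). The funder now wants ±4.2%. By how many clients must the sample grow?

295

At ±6.2%: n = 1.960² × 0.2500 / 0.062² ≈ 249.84 → 250.
At ±4.2%: n = 1.960² × 0.2500 / 0.042² ≈ 544.44 → 545.
Additional respondents: 545 − 250 = 295.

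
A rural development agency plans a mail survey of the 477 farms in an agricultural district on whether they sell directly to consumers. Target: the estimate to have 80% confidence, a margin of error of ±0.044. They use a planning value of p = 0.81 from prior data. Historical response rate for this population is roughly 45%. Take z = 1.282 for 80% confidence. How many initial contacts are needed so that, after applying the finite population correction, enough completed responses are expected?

229

Completed interviews needed (unadjusted): n₀ = 1.282² × 0.1539 / 0.044² ≈ 130.65 → 131.
FPC for N = 477: n = 131 / (1 + 130/477) = 131 / 1.2725 ≈ 102.94 → 103.
At a 45% response rate, contacts needed = 103 / 0.45 ≈ 228.89 → 229.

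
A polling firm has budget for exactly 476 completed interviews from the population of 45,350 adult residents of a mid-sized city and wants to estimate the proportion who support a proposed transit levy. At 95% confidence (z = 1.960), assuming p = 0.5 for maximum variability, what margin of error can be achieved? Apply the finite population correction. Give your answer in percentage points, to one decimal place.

Finite-population factor: (N−n)/(N−1) = (45350−476)/(45350−1) = 0.9895.
SE(p̂) = √[p(1−p)/n · (N−n)/(N−1)] = √[0.2500/476 × 0.9895] = 0.02280.
E = z × SE = 1.960 × 0.02280 = 0.04468 ≈ 4.5 percentage points.

4.5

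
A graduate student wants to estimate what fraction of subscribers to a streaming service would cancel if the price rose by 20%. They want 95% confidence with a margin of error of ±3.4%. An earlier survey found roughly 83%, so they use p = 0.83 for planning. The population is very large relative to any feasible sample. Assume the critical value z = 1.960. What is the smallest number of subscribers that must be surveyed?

With p = 0.83, p(1−p) = 0.1411.
n = z²·p(1−p)/E² = 1.960² × 0.1411 / 0.034² = 3.8416 × 0.1411 / 0.001156 ≈ 468.90.
Rounding up gives n = 469.

469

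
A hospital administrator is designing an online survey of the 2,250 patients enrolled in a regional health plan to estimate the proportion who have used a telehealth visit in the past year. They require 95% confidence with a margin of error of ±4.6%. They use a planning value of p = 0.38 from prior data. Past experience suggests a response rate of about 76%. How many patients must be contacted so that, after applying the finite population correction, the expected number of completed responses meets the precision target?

For 95% confidence, z = 1.96.
Completed interviews needed (unadjusted): n₀ = 1.96² × 0.2356 / 0.046² ≈ 427.73 → 428.
FPC for N = 2,250: n = 428 / (1 + 427/2250) = 428 / 1.1898 ≈ 359.73 → 360.
At a 76% response rate, contacts needed = 360 / 0.76 ≈ 473.68 → 474.

474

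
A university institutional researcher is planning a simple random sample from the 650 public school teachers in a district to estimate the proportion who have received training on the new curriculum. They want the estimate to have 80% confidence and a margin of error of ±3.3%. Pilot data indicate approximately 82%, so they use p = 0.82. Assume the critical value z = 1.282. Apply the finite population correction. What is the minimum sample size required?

167

Unadjusted: n₀ = 1.282² × 0.82 × 0.18 / 0.033² ≈ 222.76, so n₀ = 223.
Finite population correction with N = 650: n = n₀ / (1 + (n₀−1)/N) = 223 / (1 + 222/650) = 223 / 1.3415 ≈ 166.23.
Rounding up, n = 167.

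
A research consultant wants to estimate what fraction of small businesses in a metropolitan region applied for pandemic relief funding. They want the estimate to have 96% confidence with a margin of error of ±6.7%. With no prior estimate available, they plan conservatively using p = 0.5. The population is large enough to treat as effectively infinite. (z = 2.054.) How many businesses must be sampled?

With p = 0.5, p(1−p) = 0.25.
n = z²·p(1−p)/E² = 2.054² × 0.2500 / 0.067² = 4.2189 × 0.2500 / 0.004489 ≈ 234.96.
Rounding up gives n = 235.

235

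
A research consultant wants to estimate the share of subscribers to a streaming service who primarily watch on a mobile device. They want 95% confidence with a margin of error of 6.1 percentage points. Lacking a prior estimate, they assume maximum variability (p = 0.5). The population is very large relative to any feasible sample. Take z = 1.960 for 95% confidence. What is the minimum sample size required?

With p = 0.5, p(1−p) = 0.25.
n = z²·p(1−p)/E² = 1.960² × 0.2500 / 0.061² = 3.8416 × 0.2500 / 0.003721 ≈ 258.10.
Rounding up gives n = 259.

259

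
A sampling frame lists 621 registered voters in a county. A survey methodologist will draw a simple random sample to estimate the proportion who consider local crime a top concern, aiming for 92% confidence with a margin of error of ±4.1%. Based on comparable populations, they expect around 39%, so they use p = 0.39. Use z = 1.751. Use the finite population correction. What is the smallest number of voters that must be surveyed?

Unadjusted: n₀ = 1.751² × 0.39 × 0.61 / 0.041² ≈ 433.91, so n₀ = 434.
Finite population correction with N = 621: n = n₀ / (1 + (n₀−1)/N) = 434 / (1 + 433/621) = 434 / 1.6973 ≈ 255.71.
Rounding up, n = 256.

256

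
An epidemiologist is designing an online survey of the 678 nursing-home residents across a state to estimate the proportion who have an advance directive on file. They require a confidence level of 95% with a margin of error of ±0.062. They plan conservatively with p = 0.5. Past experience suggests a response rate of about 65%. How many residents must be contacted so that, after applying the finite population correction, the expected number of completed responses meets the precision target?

282

For 95% confidence, z = 1.96.
Completed interviews needed (unadjusted): n₀ = 1.96² × 0.2500 / 0.062² ≈ 249.84 → 250.
FPC for N = 678: n = 250 / (1 + 249/678) = 250 / 1.3673 ≈ 182.85 → 183.
At a 65% response rate, contacts needed = 183 / 0.65 ≈ 281.54 → 282.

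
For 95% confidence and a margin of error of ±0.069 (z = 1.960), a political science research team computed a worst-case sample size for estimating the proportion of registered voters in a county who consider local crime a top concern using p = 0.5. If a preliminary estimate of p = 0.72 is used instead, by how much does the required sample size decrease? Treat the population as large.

Conservative (p = 0.5): n = 1.960² × 0.25 / 0.069² ≈ 201.72 → 202.
Using p = 0.72: p(1−p) = 0.2016, so n = 1.960² × 0.2016 / 0.069² ≈ 162.67 → 163.
Reduction: 202 − 163 = 39.

39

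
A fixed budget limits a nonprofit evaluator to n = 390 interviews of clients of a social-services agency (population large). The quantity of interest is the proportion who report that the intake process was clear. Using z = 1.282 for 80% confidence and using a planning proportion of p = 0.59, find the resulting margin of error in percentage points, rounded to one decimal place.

SE(p̂) = √[p(1−p)/n] = √[0.2419/390] = 0.02490.
E = z × SE = 1.282 × 0.02490 = 0.03193, or 3.2 percentage points.

3.2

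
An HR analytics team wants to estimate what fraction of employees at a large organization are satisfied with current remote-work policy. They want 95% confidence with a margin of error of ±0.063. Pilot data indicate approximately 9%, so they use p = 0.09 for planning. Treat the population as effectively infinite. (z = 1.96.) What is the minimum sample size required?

With p = 0.09, p(1−p) = 0.0819.
n = z²·p(1−p)/E² = 1.96² × 0.0819 / 0.063² = 3.8416 × 0.0819 / 0.003969 ≈ 79.27.
Rounding up gives n = 80.

80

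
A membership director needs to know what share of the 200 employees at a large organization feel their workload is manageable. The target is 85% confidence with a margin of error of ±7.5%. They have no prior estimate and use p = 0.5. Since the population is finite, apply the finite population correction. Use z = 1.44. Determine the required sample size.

64

Unadjusted: n₀ = 1.44² × 0.50 × 0.50 / 0.075² ≈ 92.16, so n₀ = 93.
Finite population correction with N = 200: n = n₀ / (1 + (n₀−1)/N) = 93 / (1 + 92/200) = 93 / 1.4600 ≈ 63.70.
Rounding up, n = 64.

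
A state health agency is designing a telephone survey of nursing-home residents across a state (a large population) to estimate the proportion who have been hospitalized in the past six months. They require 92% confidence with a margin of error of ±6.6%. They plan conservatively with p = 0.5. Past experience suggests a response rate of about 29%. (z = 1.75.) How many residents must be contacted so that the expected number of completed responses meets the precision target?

Completed interviews needed: n₀ = 1.75² × 0.2500 / 0.066² ≈ 175.76 → 176.
At a 29% response rate, contacts needed = 176 / 0.29 ≈ 606.90 → 607.

607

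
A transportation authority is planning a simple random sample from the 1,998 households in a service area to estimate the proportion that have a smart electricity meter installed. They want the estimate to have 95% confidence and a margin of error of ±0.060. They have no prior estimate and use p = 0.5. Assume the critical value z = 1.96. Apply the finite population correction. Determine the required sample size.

Unadjusted: n₀ = 1.96² × 0.50 × 0.50 / 0.060² ≈ 266.78, so n₀ = 267.
Finite population correction with N = 1,998: n = n₀ / (1 + (n₀−1)/N) = 267 / (1 + 266/1998) = 267 / 1.1331 ≈ 235.63.
Rounding up, n = 236.

236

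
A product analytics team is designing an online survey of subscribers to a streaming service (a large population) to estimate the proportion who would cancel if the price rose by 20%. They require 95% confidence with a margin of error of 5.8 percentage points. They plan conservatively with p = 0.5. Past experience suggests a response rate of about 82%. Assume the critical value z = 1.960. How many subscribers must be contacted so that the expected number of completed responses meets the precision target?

Completed interviews needed: n₀ = 1.960² × 0.2500 / 0.058² ≈ 285.49 → 286.
At an 82% response rate, contacts needed = 286 / 0.82 ≈ 348.78 → 349.

349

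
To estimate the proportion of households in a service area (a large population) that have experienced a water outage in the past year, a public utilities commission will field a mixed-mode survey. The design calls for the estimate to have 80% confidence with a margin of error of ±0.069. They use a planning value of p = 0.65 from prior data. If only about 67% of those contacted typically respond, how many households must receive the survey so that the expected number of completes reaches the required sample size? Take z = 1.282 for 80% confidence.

118

Completed interviews needed: n₀ = 1.282² × 0.2275 / 0.069² ≈ 78.53 → 79.
At a 67% response rate, contacts needed = 79 / 0.67 ≈ 117.91 → 118.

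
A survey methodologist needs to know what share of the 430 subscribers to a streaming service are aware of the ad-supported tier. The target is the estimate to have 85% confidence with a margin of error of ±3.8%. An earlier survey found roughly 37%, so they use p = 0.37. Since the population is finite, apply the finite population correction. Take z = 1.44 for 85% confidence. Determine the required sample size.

Unadjusted: n₀ = 1.44² × 0.37 × 0.63 / 0.038² ≈ 334.73, so n₀ = 335.
Finite population correction with N = 430: n = n₀ / (1 + (n₀−1)/N) = 335 / (1 + 334/430) = 335 / 1.7767 ≈ 188.55.
Rounding up, n = 189.

189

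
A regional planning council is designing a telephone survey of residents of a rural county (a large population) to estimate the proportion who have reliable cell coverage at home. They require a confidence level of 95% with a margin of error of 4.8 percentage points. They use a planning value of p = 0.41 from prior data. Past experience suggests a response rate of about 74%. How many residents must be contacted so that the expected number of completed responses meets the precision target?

546

For 95% confidence, z = 1.960.
Completed interviews needed: n₀ = 1.960² × 0.2419 / 0.048² ≈ 403.33 → 404.
At a 74% response rate, contacts needed = 404 / 0.74 ≈ 545.95 → 546.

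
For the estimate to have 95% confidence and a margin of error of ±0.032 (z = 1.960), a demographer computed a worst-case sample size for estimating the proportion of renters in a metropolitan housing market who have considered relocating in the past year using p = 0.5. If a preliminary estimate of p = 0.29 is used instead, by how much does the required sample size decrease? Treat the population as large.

Conservative (p = 0.5): n = 1.960² × 0.25 / 0.032² ≈ 937.89 → 938.
Using p = 0.29: p(1−p) = 0.2059, so n = 1.960² × 0.2059 / 0.032² ≈ 772.45 → 773.
Reduction: 938 − 773 = 165.

165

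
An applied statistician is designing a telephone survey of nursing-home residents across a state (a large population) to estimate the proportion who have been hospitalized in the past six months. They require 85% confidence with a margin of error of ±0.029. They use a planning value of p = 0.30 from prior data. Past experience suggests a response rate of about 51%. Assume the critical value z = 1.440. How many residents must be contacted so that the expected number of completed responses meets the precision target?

Completed interviews needed: n₀ = 1.440² × 0.2100 / 0.029² ≈ 517.78 → 518.
At a 51% response rate, contacts needed = 518 / 0.51 ≈ 1015.69 → 1016.

1016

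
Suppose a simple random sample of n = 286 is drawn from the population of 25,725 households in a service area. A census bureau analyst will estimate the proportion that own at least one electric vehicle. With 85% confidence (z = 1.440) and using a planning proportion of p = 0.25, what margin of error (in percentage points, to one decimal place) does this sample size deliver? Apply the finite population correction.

Finite-population factor: (N−n)/(N−1) = (25725−286)/(25725−1) = 0.9889.
SE(p̂) = √[p(1−p)/n · (N−n)/(N−1)] = √[0.1875/286 × 0.9889] = 0.02546.
E = z × SE = 1.440 × 0.02546 = 0.03667 ≈ 3.7 percentage points.

3.7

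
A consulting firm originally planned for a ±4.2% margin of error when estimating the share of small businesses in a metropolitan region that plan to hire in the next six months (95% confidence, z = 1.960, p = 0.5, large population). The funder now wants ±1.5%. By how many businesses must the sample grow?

At ±4.2%: n = 1.960² × 0.2500 / 0.042² ≈ 544.44 → 545.
At ±1.5%: n = 1.960² × 0.2500 / 0.015² ≈ 4268.44 → 4269.
Additional respondents: 4269 − 545 = 3724.

3724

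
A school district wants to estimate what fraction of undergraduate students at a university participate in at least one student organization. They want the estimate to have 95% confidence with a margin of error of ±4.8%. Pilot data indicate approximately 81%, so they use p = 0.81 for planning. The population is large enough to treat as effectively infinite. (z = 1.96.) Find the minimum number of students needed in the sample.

With p = 0.81, p(1−p) = 0.1539.
n = z²·p(1−p)/E² = 1.96² × 0.1539 / 0.048² = 3.8416 × 0.1539 / 0.002304 ≈ 256.61.
Rounding up gives n = 257.

257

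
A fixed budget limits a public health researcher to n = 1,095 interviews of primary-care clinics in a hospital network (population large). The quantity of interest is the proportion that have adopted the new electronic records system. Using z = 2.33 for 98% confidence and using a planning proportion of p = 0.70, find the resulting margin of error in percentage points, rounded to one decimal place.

3.2

SE(p̂) = √[p(1−p)/n] = √[0.2100/1095] = 0.01385.
E = z × SE = 2.33 × 0.01385 = 0.03227, or 3.2 percentage points.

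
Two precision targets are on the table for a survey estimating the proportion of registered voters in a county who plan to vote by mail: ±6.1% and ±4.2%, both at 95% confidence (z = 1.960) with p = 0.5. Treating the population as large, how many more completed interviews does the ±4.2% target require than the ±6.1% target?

286

At ±6.1%: n = 1.960² × 0.2500 / 0.061² ≈ 258.10 → 259.
At ±4.2%: n = 1.960² × 0.2500 / 0.042² ≈ 544.44 → 545.
Additional respondents: 545 − 259 = 286.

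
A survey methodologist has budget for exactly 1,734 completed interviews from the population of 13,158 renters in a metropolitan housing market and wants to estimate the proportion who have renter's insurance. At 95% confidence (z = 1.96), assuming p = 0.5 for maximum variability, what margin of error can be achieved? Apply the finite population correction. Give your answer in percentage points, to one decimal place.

Finite-population factor: (N−n)/(N−1) = (13158−1734)/(13158−1) = 0.8683.
SE(p̂) = √[p(1−p)/n · (N−n)/(N−1)] = √[0.2500/1734 × 0.8683] = 0.01119.
E = z × SE = 1.96 × 0.01119 = 0.02193 ≈ 2.2 percentage points.

2.2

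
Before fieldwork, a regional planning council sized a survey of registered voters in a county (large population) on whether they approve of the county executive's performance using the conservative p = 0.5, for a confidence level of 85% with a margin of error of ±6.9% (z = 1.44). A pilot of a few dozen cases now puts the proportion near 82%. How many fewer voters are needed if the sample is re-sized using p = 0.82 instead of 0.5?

44

Conservative (p = 0.5): n = 1.44² × 0.25 / 0.069² ≈ 108.88 → 109.
Using p = 0.82: p(1−p) = 0.1476, so n = 1.44² × 0.1476 / 0.069² ≈ 64.29 → 65.
Reduction: 109 − 65 = 44.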